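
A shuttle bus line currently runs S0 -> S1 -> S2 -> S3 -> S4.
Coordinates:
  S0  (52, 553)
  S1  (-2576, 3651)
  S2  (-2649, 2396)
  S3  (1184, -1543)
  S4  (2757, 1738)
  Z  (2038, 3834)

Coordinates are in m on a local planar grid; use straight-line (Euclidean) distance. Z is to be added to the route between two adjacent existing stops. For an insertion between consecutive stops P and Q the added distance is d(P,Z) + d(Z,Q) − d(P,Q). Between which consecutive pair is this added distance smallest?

Added distance for inserting Z between each consecutive pair:
S0–S1: 4390.4 m
S1–S2: 8263.1 m
S2–S3: 4850.9 m
S3–S4: 4021.7 m
Smallest added distance is 4021.7 m, inserting between S3 and S4.

between S3 and S4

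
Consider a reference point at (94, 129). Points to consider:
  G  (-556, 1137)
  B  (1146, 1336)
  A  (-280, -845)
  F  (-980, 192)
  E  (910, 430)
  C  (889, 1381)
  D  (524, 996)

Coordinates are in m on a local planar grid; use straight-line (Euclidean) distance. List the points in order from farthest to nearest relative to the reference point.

B, C, G, F, A, D, E

Computing each straight-line distance from (94, 129):
B (1146, 1336): 1601.1 m
C (889, 1381): 1483.1 m
G (-556, 1137): 1199.4 m
F (-980, 192): 1075.8 m
A (-280, -845): 1043.3 m
D (524, 996): 967.8 m
E (910, 430): 869.7 m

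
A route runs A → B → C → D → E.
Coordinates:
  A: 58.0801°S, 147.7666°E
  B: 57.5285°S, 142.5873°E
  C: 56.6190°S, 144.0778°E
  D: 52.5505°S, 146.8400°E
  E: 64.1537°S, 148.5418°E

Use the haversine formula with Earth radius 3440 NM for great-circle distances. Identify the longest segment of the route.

D–E

Leg distances:
A→B: 168.9 NM
B→C: 73.1 NM
C→D: 262.4 NM
D→E: 698.6 NM
The longest leg is D–E at 698.6 NM.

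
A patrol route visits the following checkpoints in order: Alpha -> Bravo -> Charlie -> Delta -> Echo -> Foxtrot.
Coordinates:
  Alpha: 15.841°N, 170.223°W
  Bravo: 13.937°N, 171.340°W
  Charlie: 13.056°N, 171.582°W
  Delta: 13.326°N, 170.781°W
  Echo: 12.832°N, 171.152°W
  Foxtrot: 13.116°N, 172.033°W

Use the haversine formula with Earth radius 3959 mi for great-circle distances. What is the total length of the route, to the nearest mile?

376 mi

Leg distances:
Alpha→Bravo: 151.2 mi  (cumulative 151.2 mi)
Bravo→Charlie: 63.0 mi  (cumulative 214.2 mi)
Charlie→Delta: 57.0 mi  (cumulative 271.3 mi)
Delta→Echo: 42.3 mi  (cumulative 313.6 mi)
Echo→Foxtrot: 62.5 mi  (cumulative 376.0 mi)
Total route length ≈ 376 mi.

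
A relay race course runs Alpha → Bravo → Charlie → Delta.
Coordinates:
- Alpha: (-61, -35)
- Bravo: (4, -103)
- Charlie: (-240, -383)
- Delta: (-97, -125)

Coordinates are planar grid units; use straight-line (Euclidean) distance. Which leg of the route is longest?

Bravo–Charlie

Leg distances:
Alpha→Bravo: 94.1
Bravo→Charlie: 371.4
Charlie→Delta: 295.0
The longest leg is Bravo–Charlie at 371.4.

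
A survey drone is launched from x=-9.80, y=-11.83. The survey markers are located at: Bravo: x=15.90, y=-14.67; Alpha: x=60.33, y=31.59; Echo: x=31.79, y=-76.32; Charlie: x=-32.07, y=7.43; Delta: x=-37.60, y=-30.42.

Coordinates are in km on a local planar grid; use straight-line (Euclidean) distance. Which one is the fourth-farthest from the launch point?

Distances from the launch point (x=-9.80, y=-11.83):
Alpha: 82.5 km
Echo: 76.7 km
Delta: 33.4 km
Charlie: 29.4 km
Bravo: 25.9 km
The fourth-farthest is Charlie at 29.4 km.

Charlie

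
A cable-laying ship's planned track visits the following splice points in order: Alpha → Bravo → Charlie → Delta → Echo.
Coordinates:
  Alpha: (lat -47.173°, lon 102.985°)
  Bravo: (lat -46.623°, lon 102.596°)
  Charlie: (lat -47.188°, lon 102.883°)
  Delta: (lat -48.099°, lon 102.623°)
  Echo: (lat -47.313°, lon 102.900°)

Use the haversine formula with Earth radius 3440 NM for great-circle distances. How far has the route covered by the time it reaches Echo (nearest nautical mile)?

Leg distances:
Alpha→Bravo: 36.7 NM  (cumulative 36.7 NM)
Bravo→Charlie: 35.9 NM  (cumulative 72.6 NM)
Charlie→Delta: 55.7 NM  (cumulative 128.3 NM)
Delta→Echo: 48.5 NM  (cumulative 176.8 NM)
Cumulative distance at Echo ≈ 177 NM.

177 NM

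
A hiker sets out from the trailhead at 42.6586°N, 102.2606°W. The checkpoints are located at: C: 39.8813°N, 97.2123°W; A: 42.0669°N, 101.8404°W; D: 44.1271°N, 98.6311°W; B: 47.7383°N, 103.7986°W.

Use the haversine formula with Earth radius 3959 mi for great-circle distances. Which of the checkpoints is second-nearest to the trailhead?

Distances from the trailhead (42.6586°N, 102.2606°W):
A: 46.2 mi
D: 208.6 mi
C: 324.8 mi
B: 358.9 mi
The second-nearest is D at 208.6 mi.

D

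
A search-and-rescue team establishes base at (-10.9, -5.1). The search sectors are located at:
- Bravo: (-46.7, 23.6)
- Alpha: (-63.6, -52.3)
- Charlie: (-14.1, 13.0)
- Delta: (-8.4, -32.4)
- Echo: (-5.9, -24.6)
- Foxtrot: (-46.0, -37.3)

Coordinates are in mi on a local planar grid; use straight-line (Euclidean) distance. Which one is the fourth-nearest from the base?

Distance to each, sorted:
Charlie: 18.4 mi
Echo: 20.1 mi
Delta: 27.4 mi
Bravo: 45.9 mi
Foxtrot: 47.6 mi
Alpha: 70.7 mi
The fourth-nearest is Bravo at 45.9 mi.

Bravo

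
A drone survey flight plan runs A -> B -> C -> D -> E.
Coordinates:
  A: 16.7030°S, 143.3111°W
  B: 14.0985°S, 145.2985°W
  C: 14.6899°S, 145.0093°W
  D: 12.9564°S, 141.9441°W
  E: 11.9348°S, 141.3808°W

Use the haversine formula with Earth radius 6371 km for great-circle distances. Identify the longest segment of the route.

C–D

Leg distances:
A→B: 359.5 km
B→C: 72.8 km
C→D: 383.0 km
D→E: 129.0 km
The longest leg is C–D at 383.0 km.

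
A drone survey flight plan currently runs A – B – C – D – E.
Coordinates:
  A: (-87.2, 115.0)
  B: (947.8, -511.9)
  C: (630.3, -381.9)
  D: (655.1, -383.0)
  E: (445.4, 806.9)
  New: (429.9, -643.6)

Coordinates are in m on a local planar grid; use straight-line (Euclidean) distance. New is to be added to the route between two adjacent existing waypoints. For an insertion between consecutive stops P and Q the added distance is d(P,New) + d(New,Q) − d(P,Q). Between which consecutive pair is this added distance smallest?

Added distance for inserting New between each consecutive pair:
A–B: 242.4 m
B–C: 520.9 m
C–D: 649.2 m
D–E: 586.8 m
Smallest added distance is 242.4 m, inserting between A and B.

between A and B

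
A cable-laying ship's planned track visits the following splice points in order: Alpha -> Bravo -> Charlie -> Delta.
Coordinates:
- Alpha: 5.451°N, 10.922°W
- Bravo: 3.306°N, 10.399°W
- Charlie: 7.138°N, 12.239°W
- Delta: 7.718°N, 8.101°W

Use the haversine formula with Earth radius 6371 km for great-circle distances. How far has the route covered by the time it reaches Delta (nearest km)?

1179 km

Leg distances:
Alpha→Bravo: 245.5 km  (cumulative 245.5 km)
Bravo→Charlie: 472.3 km  (cumulative 717.8 km)
Charlie→Delta: 460.8 km  (cumulative 1178.5 km)
Cumulative distance at Delta ≈ 1179 km.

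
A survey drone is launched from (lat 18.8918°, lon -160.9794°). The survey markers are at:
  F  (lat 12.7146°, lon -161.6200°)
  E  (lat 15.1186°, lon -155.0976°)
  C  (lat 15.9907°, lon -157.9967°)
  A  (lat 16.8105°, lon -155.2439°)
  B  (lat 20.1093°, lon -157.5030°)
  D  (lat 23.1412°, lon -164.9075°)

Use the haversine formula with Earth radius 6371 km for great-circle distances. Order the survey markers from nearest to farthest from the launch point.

Distance from the launch point at (lat 18.8918°, lon -160.9794°) to each:
B (lat 20.1093°, lon -157.5030°): 388.7 km
C (lat 15.9907°, lon -157.9967°): 451.8 km
D (lat 23.1412°, lon -164.9075°): 624.0 km
A (lat 16.8105°, lon -155.2439°): 649.6 km
F (lat 12.7146°, lon -161.6200°): 690.3 km
E (lat 15.1186°, lon -155.0976°): 753.0 km

B, C, D, A, F, E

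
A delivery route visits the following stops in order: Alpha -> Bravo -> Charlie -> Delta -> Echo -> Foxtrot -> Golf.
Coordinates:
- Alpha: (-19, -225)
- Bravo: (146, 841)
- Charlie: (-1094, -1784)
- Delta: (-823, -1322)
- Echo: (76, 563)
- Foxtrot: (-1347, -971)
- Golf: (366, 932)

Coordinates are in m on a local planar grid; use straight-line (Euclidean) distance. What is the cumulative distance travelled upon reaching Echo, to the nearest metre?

6606 m

Leg distances:
Alpha→Bravo: 1078.7 m  (cumulative 1078.7 m)
Bravo→Charlie: 2903.1 m  (cumulative 3981.8 m)
Charlie→Delta: 535.6 m  (cumulative 4517.5 m)
Delta→Echo: 2088.4 m  (cumulative 6605.9 m)
Cumulative distance at Echo ≈ 6606 m.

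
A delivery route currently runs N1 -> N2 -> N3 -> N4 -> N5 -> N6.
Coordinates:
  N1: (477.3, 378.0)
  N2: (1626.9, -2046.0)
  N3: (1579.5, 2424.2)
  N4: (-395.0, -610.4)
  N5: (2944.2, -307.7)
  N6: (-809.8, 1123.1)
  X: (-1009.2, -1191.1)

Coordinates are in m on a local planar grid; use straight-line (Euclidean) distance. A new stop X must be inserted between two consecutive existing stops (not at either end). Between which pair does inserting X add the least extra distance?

Added distance for inserting X between each consecutive pair:
N1–N2: 2249.9 m
N2–N3: 2747.4 m
N3–N4: 1671.4 m
N4–N5: 1543.3 m
N5–N6: 2356.2 m
Smallest added distance is 1543.3 m, inserting between N4 and N5.

between N4 and N5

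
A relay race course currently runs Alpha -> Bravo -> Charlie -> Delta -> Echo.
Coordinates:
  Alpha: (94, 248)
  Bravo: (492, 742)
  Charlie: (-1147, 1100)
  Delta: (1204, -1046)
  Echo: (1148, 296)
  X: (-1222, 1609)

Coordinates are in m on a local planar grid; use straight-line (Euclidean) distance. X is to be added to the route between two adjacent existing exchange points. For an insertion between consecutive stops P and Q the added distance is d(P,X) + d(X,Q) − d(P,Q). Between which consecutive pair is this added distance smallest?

between Bravo and Charlie

Added distance for inserting X between each consecutive pair:
Alpha–Bravo: 3179.6 m
Bravo–Charlie: 757.7 m
Charlie–Delta: 927.8 m
Delta–Echo: 4962.7 m
Smallest added distance is 757.7 m, inserting between Bravo and Charlie.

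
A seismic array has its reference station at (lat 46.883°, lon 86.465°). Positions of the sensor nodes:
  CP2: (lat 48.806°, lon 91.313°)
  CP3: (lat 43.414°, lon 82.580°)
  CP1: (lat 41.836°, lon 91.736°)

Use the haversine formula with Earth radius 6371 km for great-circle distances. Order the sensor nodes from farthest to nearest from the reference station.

Distance from the reference station at (lat 46.883°, lon 86.465°) to each:
CP1 (lat 41.836°, lon 91.736°): 700.0 km
CP3 (lat 43.414°, lon 82.580°): 491.4 km
CP2 (lat 48.806°, lon 91.313°): 420.1 km

CP1, CP3, CP2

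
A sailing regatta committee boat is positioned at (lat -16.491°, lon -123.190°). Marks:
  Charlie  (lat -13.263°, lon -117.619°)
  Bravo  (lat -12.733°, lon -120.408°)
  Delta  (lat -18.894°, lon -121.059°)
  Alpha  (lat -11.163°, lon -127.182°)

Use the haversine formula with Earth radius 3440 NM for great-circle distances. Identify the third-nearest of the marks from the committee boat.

Distance to each, sorted:
Delta: 188.9 NM
Bravo: 277.5 NM
Charlie: 376.9 NM
Alpha: 395.5 NM
The third-nearest is Charlie at 376.9 NM.

Charlie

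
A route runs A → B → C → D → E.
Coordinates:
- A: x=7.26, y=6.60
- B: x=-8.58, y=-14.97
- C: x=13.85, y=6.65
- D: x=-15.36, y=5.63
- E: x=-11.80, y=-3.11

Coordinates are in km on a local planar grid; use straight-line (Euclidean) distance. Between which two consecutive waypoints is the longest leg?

Leg distances:
A→B: 26.8 km
B→C: 31.2 km
C→D: 29.2 km
D→E: 9.4 km
The longest leg is B–C at 31.2 km.

B–C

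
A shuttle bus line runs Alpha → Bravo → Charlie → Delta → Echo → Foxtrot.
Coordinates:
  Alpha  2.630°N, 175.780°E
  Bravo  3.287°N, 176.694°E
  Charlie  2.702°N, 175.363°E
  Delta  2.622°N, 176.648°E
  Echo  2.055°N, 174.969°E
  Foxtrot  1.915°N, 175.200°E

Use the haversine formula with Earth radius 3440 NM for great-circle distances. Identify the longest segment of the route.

Leg distances:
Alpha→Bravo: 67.5 NM
Bravo→Charlie: 87.2 NM
Charlie→Delta: 77.2 NM
Delta→Echo: 106.3 NM
Echo→Foxtrot: 16.2 NM
The longest leg is Delta–Echo at 106.3 NM.

Delta–Echo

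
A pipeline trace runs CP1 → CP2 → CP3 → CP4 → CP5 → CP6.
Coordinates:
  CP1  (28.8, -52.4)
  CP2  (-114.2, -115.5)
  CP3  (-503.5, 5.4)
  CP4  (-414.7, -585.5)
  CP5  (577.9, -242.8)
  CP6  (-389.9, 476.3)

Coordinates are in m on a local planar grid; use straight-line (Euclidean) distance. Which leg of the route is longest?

CP5–CP6

Leg distances:
CP1→CP2: 156.3 m
CP2→CP3: 407.6 m
CP3→CP4: 597.5 m
CP4→CP5: 1050.1 m
CP5→CP6: 1205.7 m
The longest leg is CP5–CP6 at 1205.7 m.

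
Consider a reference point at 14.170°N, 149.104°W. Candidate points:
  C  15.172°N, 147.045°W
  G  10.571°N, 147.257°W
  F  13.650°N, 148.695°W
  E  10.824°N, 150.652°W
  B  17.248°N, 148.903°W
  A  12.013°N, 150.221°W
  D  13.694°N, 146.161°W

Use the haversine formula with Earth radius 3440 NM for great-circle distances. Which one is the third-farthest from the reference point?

B

Distances from the reference point (14.170°N, 149.104°W):
G: 241.7 NM
E: 220.4 NM
B: 185.2 NM
D: 173.9 NM
A: 145.0 NM
C: 133.9 NM
F: 39.3 NM
The third-farthest is B at 185.2 NM.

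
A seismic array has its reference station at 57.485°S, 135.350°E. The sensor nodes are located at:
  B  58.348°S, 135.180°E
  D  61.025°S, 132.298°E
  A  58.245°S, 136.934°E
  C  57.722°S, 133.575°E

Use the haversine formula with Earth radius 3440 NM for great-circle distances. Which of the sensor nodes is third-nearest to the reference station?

A

Distances from the reference station (57.485°S, 135.350°E):
B: 52.1 NM
C: 58.8 NM
A: 68.1 NM
D: 232.2 NM
The third-nearest is A at 68.1 NM.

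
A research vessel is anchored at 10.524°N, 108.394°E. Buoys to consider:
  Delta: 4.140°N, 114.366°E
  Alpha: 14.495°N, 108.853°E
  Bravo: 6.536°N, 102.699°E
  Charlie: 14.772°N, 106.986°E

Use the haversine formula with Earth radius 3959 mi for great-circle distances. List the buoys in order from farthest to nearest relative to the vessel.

Delta, Bravo, Charlie, Alpha

Computing each great-circle distance from 10.524°N, 108.394°E:
Delta 4.140°N, 114.366°E: 601.6 mi
Bravo 6.536°N, 102.699°E: 476.8 mi
Charlie 14.772°N, 106.986°E: 308.5 mi
Alpha 14.495°N, 108.853°E: 276.1 mi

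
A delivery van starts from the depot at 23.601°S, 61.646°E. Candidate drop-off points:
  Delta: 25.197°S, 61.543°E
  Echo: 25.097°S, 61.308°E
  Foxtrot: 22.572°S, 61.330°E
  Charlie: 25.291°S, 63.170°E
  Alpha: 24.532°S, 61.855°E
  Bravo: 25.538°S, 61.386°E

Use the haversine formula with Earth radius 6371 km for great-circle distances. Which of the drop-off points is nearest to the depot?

Distances from the depot (23.601°S, 61.646°E):
Alpha: 105.7 km
Foxtrot: 118.9 km
Echo: 169.8 km
Delta: 177.8 km
Bravo: 217.0 km
Charlie: 243.1 km
The nearest is Alpha at 105.7 km.

Alpha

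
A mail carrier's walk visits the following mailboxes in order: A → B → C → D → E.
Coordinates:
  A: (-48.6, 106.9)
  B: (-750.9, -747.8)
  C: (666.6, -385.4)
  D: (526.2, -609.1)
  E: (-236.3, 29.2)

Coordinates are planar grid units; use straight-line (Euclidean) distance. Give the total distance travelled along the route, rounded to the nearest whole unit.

3828

Leg distances:
A→B: 1106.2  (cumulative 1106.2)
B→C: 1463.1  (cumulative 2569.3)
C→D: 264.1  (cumulative 2833.4)
D→E: 994.4  (cumulative 3827.8)
Total route length ≈ 3828.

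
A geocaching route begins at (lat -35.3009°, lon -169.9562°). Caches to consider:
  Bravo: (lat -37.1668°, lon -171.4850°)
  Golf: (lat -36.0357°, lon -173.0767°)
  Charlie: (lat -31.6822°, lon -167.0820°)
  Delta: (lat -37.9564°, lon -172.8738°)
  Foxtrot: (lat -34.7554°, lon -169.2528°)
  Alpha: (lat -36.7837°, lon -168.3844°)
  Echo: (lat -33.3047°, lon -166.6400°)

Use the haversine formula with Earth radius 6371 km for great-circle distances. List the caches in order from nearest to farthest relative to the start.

Foxtrot, Alpha, Bravo, Golf, Echo, Delta, Charlie

Distance from the start at (lat -35.3009°, lon -169.9562°) to each:
Foxtrot (lat -34.7554°, lon -169.2528°): 88.2 km
Alpha (lat -36.7837°, lon -168.3844°): 217.1 km
Bravo (lat -37.1668°, lon -171.4850°): 248.7 km
Golf (lat -36.0357°, lon -173.0767°): 293.5 km
Echo (lat -33.3047°, lon -166.6400°): 376.9 km
Delta (lat -37.9564°, lon -172.8738°): 393.6 km
Charlie (lat -31.6822°, lon -167.0820°): 482.6 km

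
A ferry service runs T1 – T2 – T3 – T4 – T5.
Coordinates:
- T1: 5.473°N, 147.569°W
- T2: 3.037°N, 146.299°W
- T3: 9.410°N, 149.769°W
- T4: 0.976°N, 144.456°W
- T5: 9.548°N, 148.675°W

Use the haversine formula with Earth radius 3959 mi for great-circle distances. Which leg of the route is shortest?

T1–T2

Leg distances:
T1→T2: 189.7 mi
T2→T3: 500.7 mi
T3→T4: 687.8 mi
T4→T5: 659.5 mi
The shortest leg is T1–T2 at 189.7 mi.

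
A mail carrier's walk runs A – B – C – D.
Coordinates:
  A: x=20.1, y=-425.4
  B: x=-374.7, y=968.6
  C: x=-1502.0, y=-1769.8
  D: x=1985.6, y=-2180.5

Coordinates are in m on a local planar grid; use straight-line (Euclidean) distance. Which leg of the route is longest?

C–D

Leg distances:
A→B: 1448.8 m
B→C: 2961.4 m
C→D: 3511.7 m
The longest leg is C–D at 3511.7 m.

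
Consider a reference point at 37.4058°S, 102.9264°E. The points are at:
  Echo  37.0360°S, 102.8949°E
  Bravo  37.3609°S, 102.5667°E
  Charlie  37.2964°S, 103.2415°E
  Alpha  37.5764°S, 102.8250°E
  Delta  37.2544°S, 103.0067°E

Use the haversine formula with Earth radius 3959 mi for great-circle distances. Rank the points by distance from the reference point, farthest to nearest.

Distances from the reference point:
Echo 37.0360°S, 102.8949°E: 25.6 mi
Bravo 37.3609°S, 102.5667°E: 20.0 mi
Charlie 37.2964°S, 103.2415°E: 18.9 mi
Alpha 37.5764°S, 102.8250°E: 13.0 mi
Delta 37.2544°S, 103.0067°E: 11.4 mi

Echo, Bravo, Charlie, Alpha, Delta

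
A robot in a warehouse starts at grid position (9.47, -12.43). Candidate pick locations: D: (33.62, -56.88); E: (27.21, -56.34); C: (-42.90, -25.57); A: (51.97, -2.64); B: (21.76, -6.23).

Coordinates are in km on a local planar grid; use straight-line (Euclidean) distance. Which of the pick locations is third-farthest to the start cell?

Distance to each, sorted:
C: 54.0 km
D: 50.6 km
E: 47.4 km
A: 43.6 km
B: 13.8 km
The third-farthest is E at 47.4 km.

E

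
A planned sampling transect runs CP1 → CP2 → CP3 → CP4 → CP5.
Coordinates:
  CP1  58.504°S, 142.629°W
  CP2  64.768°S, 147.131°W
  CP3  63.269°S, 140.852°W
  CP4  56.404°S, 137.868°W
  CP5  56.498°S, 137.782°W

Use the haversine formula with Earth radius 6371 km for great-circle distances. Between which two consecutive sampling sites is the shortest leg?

Leg distances:
CP1→CP2: 735.6 km
CP2→CP3: 348.1 km
CP3→CP4: 781.1 km
CP4→CP5: 11.7 km
The shortest leg is CP4–CP5 at 11.7 km.

CP4–CP5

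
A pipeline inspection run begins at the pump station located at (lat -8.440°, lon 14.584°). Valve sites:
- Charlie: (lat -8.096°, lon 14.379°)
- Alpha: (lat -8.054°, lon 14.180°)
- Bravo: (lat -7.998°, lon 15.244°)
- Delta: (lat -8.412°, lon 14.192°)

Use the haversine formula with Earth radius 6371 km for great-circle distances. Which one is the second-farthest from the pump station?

Alpha

Distance to each, sorted:
Bravo: 87.7 km
Alpha: 61.8 km
Charlie: 44.4 km
Delta: 43.2 km
The second-farthest is Alpha at 61.8 km.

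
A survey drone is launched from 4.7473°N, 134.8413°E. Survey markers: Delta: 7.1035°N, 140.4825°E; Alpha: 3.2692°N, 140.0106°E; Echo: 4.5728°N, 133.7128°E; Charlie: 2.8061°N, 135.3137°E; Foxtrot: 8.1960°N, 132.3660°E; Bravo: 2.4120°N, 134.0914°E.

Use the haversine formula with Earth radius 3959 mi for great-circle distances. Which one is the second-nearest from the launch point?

Charlie

Distances from the launch point (4.7473°N, 134.8413°E):
Echo: 78.6 mi
Charlie: 138.0 mi
Bravo: 169.4 mi
Foxtrot: 292.7 mi
Alpha: 370.7 mi
Delta: 420.5 mi
The second-nearest is Charlie at 138.0 mi.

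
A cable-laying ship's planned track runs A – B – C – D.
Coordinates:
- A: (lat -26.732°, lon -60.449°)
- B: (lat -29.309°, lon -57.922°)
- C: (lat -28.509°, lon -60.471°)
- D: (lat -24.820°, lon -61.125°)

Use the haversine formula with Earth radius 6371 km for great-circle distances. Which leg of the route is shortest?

B–C

Leg distances:
A→B: 379.0 km
B→C: 263.6 km
C→D: 415.3 km
The shortest leg is B–C at 263.6 km.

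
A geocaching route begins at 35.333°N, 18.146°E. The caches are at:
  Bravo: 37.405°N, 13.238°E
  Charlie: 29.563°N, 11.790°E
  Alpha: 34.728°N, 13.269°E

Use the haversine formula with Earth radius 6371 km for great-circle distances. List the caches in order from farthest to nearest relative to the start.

Computing each great-circle distance from 35.333°N, 18.146°E:
Charlie 29.563°N, 11.790°E: 875.5 km
Bravo 37.405°N, 13.238°E: 496.1 km
Alpha 34.728°N, 13.269°E: 449.1 km

Charlie, Bravo, Alpha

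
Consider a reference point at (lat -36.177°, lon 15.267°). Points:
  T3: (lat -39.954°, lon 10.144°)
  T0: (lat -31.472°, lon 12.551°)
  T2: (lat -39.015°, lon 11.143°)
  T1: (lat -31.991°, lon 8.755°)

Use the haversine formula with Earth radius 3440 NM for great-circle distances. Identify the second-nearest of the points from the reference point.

T0

Distances from the reference point ((lat -36.177°, lon 15.267°)):
T2: 259.8 NM
T0: 313.2 NM
T3: 331.6 NM
T1: 409.7 NM
The second-nearest is T0 at 313.2 NM.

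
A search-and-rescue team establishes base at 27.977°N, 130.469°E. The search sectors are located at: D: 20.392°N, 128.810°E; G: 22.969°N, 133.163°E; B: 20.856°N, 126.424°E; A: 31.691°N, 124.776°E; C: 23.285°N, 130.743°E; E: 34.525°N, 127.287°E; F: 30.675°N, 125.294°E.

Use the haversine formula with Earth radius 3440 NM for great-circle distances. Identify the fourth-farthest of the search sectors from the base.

Distances from the base (27.977°N, 130.469°E):
B: 481.2 NM
D: 464.4 NM
E: 425.6 NM
A: 370.9 NM
G: 334.2 NM
F: 315.6 NM
C: 282.1 NM
The fourth-farthest is A at 370.9 NM.

A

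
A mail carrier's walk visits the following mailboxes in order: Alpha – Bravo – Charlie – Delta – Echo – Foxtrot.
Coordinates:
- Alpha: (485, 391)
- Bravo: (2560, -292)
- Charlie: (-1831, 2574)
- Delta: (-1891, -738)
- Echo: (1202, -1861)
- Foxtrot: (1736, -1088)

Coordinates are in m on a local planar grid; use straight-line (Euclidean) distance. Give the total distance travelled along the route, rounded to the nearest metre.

Leg distances:
Alpha→Bravo: 2184.5 m  (cumulative 2184.5 m)
Bravo→Charlie: 5243.6 m  (cumulative 7428.1 m)
Charlie→Delta: 3312.5 m  (cumulative 10740.6 m)
Delta→Echo: 3290.6 m  (cumulative 14031.2 m)
Echo→Foxtrot: 939.5 m  (cumulative 14970.7 m)
Total route length ≈ 14971 m.

14971 m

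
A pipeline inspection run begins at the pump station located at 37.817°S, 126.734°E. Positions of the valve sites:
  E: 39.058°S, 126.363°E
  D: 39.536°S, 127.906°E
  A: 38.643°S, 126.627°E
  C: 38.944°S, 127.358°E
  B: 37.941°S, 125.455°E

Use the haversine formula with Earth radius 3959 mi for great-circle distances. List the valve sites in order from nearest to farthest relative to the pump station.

A, B, C, E, D

Distances from the pump station:
A 38.643°S, 126.627°E: 57.4 mi
B 37.941°S, 125.455°E: 70.3 mi
C 38.944°S, 127.358°E: 84.9 mi
E 39.058°S, 126.363°E: 88.1 mi
D 39.536°S, 127.906°E: 134.6 mi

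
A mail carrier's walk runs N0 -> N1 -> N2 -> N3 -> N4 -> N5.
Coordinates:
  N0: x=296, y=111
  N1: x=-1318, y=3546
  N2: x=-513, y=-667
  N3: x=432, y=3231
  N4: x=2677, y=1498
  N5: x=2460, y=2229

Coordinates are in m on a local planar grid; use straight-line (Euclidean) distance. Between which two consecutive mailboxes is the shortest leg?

N4–N5

Leg distances:
N0→N1: 3795.3 m
N1→N2: 4289.2 m
N2→N3: 4010.9 m
N3→N4: 2836.1 m
N4→N5: 762.5 m
The shortest leg is N4–N5 at 762.5 m.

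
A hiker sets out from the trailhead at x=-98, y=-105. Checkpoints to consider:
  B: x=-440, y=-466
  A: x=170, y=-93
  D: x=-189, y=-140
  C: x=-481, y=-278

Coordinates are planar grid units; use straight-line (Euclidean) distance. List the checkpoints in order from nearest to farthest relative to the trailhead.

D, A, C, B

Distances from the trailhead:
D x=-189, y=-140: 97.5
A x=170, y=-93: 268.3
C x=-481, y=-278: 420.3
B x=-440, y=-466: 497.3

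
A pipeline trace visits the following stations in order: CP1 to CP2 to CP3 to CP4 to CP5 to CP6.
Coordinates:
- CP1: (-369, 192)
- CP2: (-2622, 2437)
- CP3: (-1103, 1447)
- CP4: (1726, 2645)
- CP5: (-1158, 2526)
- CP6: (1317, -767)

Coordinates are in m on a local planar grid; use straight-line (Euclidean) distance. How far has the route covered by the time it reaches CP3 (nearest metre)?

4994 m

Leg distances:
CP1→CP2: 3180.6 m  (cumulative 3180.6 m)
CP2→CP3: 1813.1 m  (cumulative 4993.7 m)
Cumulative distance at CP3 ≈ 4994 m.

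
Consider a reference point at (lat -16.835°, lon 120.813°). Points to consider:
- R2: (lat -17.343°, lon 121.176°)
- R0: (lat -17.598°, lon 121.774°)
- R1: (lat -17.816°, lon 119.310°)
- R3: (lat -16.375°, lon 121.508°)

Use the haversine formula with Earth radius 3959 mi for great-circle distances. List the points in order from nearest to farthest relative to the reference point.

Distances from the reference point:
R2 (lat -17.343°, lon 121.176°): 42.5 mi
R3 (lat -16.375°, lon 121.508°): 55.9 mi
R0 (lat -17.598°, lon 121.774°): 82.5 mi
R1 (lat -17.816°, lon 119.310°): 120.1 mi

R2, R3, R0, R1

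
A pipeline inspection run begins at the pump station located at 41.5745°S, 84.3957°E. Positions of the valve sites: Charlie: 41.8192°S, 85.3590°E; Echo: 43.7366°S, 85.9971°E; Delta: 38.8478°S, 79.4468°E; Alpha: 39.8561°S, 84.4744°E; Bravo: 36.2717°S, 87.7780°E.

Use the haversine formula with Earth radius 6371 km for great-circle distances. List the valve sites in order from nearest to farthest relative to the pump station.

Computing each great-circle distance from 41.5745°S, 84.3957°E:
Charlie 41.8192°S, 85.3590°E: 84.5 km
Alpha 39.8561°S, 84.4744°E: 191.2 km
Echo 43.7366°S, 85.9971°E: 273.8 km
Delta 38.8478°S, 79.4468°E: 518.1 km
Bravo 36.2717°S, 87.7780°E: 658.1 km

Charlie, Alpha, Echo, Delta, Bravo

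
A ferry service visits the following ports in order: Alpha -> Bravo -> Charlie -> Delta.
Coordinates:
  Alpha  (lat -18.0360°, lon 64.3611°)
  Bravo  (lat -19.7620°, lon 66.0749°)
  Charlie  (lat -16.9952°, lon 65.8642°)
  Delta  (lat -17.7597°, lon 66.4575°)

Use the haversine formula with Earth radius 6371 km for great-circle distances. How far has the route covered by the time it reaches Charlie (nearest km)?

Leg distances:
Alpha→Bravo: 263.3 km  (cumulative 263.3 km)
Bravo→Charlie: 308.5 km  (cumulative 571.8 km)
Cumulative distance at Charlie ≈ 572 km.

572 km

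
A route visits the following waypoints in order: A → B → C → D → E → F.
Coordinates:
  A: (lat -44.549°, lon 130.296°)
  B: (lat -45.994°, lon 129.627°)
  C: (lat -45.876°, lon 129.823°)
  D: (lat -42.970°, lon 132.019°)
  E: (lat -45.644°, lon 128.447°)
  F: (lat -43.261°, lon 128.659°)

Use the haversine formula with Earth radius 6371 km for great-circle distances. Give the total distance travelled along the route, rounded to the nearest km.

1233 km

Leg distances:
A→B: 169.0 km  (cumulative 169.0 km)
B→C: 20.0 km  (cumulative 189.0 km)
C→D: 367.2 km  (cumulative 556.2 km)
D→E: 411.2 km  (cumulative 967.4 km)
E→F: 265.5 km  (cumulative 1232.9 km)
Total route length ≈ 1233 km.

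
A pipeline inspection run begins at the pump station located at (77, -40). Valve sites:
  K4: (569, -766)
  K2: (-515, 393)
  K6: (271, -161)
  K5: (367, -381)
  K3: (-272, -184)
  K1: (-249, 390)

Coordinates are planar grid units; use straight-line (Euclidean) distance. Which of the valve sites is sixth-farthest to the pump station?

Distances from the pump station ((77, -40)):
K4: 877.0
K2: 733.5
K1: 539.6
K5: 447.6
K3: 377.5
K6: 228.6
The sixth-farthest is K6 at 228.6.

K6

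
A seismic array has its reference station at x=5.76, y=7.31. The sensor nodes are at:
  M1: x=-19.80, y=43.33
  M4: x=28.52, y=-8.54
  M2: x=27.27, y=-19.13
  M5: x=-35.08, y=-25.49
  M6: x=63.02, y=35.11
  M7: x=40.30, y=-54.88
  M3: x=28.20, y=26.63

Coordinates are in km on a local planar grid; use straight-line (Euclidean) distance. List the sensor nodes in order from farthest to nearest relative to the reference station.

M7, M6, M5, M1, M2, M3, M4

Computing each straight-line distance from x=5.76, y=7.31:
M7 x=40.30, y=-54.88: 71.1 km
M6 x=63.02, y=35.11: 63.7 km
M5 x=-35.08, y=-25.49: 52.4 km
M1 x=-19.80, y=43.33: 44.2 km
M2 x=27.27, y=-19.13: 34.1 km
M3 x=28.20, y=26.63: 29.6 km
M4 x=28.52, y=-8.54: 27.7 km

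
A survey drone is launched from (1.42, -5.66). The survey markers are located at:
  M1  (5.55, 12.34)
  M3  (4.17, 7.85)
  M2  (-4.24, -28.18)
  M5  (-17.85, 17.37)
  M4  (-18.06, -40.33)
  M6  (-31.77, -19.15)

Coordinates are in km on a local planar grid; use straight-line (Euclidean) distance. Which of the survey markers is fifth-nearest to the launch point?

Distances from the launch point ((1.42, -5.66)):
M3: 13.8 km
M1: 18.5 km
M2: 23.2 km
M5: 30.0 km
M6: 35.8 km
M4: 39.8 km
The fifth-nearest is M6 at 35.8 km.

M6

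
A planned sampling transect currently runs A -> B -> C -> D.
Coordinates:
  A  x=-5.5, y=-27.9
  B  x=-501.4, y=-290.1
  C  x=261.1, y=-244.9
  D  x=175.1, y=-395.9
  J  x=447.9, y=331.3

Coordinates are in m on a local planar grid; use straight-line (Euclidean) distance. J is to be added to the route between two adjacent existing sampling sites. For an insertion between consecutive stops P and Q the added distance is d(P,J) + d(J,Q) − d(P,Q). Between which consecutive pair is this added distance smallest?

between B and C

Added distance for inserting J between each consecutive pair:
A–B: 1152.1 m
B–C: 976.5 m
C–D: 1208.6 m
Smallest added distance is 976.5 m, inserting between B and C.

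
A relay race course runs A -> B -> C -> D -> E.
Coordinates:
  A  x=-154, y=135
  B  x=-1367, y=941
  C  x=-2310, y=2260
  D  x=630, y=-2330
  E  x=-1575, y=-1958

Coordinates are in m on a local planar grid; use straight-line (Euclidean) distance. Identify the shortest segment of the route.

A–B

Leg distances:
A→B: 1456.4 m
B→C: 1621.4 m
C→D: 5450.8 m
D→E: 2236.2 m
The shortest leg is A–B at 1456.4 m.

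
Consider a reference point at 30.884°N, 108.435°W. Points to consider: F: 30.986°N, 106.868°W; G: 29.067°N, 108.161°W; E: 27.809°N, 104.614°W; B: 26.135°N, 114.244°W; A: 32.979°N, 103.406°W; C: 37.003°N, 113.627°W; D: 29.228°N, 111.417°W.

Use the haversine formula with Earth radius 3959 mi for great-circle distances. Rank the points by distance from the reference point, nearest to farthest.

F, G, D, E, A, B, C

Distance from the reference point at 30.884°N, 108.435°W to each:
F 30.986°N, 106.868°W: 93.1 mi
G 29.067°N, 108.161°W: 126.6 mi
D 29.228°N, 111.417°W: 211.9 mi
E 27.809°N, 104.614°W: 313.2 mi
A 32.979°N, 103.406°W: 328.5 mi
B 26.135°N, 114.244°W: 481.6 mi
C 37.003°N, 113.627°W: 516.8 mi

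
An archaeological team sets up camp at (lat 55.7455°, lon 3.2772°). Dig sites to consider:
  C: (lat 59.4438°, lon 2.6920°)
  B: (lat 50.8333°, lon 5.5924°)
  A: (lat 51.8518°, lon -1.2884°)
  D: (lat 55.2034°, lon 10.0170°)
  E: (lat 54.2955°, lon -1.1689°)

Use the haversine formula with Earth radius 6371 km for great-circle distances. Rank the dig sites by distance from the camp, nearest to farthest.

E, C, D, A, B

Computing each great-circle distance from (lat 55.7455°, lon 3.2772°):
E (lat 54.2955°, lon -1.1689°): 326.0 km
C (lat 59.4438°, lon 2.6920°): 412.7 km
D (lat 55.2034°, lon 10.0170°): 428.8 km
A (lat 51.8518°, lon -1.2884°): 526.4 km
B (lat 50.8333°, lon 5.5924°): 567.4 km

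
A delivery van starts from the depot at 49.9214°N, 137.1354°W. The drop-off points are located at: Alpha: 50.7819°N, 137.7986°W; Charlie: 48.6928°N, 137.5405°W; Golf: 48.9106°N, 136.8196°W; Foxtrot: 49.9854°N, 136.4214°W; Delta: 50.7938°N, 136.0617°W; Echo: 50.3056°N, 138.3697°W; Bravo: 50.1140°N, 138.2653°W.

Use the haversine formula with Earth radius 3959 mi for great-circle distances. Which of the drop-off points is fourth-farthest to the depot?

Distance to each, sorted:
Charlie: 86.8 mi
Delta: 76.6 mi
Golf: 71.3 mi
Alpha: 66.3 mi
Echo: 60.8 mi
Bravo: 51.9 mi
Foxtrot: 32.0 mi
The fourth-farthest is Alpha at 66.3 mi.

Alpha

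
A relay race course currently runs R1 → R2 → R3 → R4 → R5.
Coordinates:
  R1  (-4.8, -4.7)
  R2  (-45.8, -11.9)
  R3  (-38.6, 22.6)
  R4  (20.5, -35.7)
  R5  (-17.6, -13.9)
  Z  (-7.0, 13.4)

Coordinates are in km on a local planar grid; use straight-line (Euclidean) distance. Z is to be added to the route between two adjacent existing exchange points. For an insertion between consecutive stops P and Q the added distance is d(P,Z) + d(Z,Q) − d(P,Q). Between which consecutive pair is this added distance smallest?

between R3 and R4

Added distance for inserting Z between each consecutive pair:
R1–R2: 22.9 km
R2–R3: 44.0 km
R3–R4: 6.2 km
R4–R5: 41.7 km
Smallest added distance is 6.2 km, inserting between R3 and R4.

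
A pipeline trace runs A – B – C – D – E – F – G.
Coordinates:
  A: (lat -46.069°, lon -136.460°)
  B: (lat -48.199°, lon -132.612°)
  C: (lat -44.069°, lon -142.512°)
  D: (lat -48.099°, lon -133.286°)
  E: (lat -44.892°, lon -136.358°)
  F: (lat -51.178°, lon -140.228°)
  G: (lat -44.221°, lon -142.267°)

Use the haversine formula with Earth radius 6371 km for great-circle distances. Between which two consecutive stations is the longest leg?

B–C

Leg distances:
A→B: 375.2 km
B→C: 889.4 km
C→D: 840.0 km
D→E: 427.1 km
E→F: 755.6 km
F→G: 788.4 km
The longest leg is B–C at 889.4 km.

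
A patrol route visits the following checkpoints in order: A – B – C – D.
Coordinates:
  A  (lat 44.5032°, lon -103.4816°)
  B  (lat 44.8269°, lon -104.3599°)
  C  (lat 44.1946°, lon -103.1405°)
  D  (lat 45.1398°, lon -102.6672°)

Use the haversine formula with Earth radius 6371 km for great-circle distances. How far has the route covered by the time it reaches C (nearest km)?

198 km

Leg distances:
A→B: 78.2 km  (cumulative 78.2 km)
B→C: 119.6 km  (cumulative 197.8 km)
Cumulative distance at C ≈ 198 km.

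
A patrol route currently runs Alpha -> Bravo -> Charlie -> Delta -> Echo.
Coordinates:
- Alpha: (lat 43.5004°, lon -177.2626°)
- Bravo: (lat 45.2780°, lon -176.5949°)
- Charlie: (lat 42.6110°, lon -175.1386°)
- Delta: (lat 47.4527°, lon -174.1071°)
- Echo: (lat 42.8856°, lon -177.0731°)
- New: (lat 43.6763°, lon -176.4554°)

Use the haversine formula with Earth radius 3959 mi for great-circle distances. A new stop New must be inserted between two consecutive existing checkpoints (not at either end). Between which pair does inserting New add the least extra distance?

Added distance for inserting New between each consecutive pair:
Alpha–Bravo: 25.9 mi
Bravo–Charlie: 12.0 mi
Charlie–Delta: 45.4 mi
Delta–Echo: 0.4 mi
Smallest added distance is 0.4 mi, inserting between Delta and Echo.

between Delta and Echo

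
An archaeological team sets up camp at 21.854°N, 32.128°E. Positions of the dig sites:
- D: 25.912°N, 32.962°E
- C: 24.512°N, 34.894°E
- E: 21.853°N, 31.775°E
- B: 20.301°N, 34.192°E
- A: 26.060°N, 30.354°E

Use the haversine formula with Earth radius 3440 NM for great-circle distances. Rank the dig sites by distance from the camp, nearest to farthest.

Computing each great-circle distance from 21.854°N, 32.128°E:
E 21.853°N, 31.775°E: 19.7 NM
B 20.301°N, 34.192°E: 148.5 NM
C 24.512°N, 34.894°E: 220.8 NM
D 25.912°N, 32.962°E: 247.9 NM
A 26.060°N, 30.354°E: 270.6 NM

E, B, C, D, A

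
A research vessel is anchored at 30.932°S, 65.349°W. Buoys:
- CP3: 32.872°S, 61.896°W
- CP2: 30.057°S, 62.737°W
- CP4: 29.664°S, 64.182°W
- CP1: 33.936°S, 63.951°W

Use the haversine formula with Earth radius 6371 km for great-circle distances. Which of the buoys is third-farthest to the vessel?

Distance to each, sorted:
CP3: 390.8 km
CP1: 358.9 km
CP2: 268.5 km
CP4: 180.1 km
The third-farthest is CP2 at 268.5 km.

CP2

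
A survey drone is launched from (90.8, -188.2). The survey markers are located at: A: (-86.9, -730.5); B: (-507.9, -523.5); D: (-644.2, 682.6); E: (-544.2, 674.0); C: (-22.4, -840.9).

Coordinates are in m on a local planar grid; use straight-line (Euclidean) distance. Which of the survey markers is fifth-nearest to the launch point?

Distance to each, sorted:
A: 570.7 m
C: 662.4 m
B: 686.2 m
E: 1070.8 m
D: 1139.5 m
The fifth-nearest is D at 1139.5 m.

D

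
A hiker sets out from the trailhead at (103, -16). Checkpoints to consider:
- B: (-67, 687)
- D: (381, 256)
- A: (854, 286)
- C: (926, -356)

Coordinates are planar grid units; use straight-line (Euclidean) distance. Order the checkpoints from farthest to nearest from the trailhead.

C, A, B, D

Distances from the trailhead:
C (926, -356): 890.5
A (854, 286): 809.4
B (-67, 687): 723.3
D (381, 256): 388.9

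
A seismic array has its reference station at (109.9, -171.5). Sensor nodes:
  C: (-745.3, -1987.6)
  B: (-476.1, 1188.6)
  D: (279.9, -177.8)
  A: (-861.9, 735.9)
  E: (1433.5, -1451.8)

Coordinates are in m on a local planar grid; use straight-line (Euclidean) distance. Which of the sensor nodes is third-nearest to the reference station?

B

Distances from the reference station ((109.9, -171.5)):
D: 170.1 m
A: 1329.6 m
B: 1481.0 m
E: 1841.5 m
C: 2007.4 m
The third-nearest is B at 1481.0 m.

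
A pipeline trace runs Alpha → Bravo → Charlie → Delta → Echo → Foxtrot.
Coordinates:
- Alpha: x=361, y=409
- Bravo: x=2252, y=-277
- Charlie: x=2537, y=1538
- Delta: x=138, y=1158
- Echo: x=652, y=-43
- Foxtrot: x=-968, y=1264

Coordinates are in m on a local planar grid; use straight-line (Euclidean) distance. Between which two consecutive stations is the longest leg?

Leg distances:
Alpha→Bravo: 2011.6 m
Bravo→Charlie: 1837.2 m
Charlie→Delta: 2428.9 m
Delta→Echo: 1306.4 m
Echo→Foxtrot: 2081.5 m
The longest leg is Charlie–Delta at 2428.9 m.

Charlie–Delta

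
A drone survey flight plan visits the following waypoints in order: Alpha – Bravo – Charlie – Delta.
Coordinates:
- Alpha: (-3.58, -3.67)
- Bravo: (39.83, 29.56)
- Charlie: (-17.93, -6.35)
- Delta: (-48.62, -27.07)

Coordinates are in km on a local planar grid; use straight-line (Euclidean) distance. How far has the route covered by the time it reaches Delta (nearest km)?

160 km

Leg distances:
Alpha→Bravo: 54.7 km  (cumulative 54.7 km)
Bravo→Charlie: 68.0 km  (cumulative 122.7 km)
Charlie→Delta: 37.0 km  (cumulative 159.7 km)
Cumulative distance at Delta ≈ 160 km.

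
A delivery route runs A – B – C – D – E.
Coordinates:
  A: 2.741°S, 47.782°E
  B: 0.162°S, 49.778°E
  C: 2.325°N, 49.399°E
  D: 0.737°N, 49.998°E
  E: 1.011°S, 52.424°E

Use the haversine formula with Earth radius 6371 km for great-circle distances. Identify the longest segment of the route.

A–B

Leg distances:
A→B: 362.6 km
B→C: 279.7 km
C→D: 188.7 km
D→E: 332.5 km
The longest leg is A–B at 362.6 km.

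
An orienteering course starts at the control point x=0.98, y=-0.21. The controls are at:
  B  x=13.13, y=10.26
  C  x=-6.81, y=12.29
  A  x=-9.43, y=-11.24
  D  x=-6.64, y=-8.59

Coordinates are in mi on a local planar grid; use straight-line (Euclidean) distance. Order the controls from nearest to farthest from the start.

D, C, A, B

Distances from the start:
D x=-6.64, y=-8.59: 11.3 mi
C x=-6.81, y=12.29: 14.7 mi
A x=-9.43, y=-11.24: 15.2 mi
B x=13.13, y=10.26: 16.0 mi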